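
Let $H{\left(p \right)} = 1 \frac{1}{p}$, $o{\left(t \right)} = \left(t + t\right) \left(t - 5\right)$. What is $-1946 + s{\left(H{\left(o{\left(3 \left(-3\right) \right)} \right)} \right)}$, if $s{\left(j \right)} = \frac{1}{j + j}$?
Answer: $-1820$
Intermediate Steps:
$o{\left(t \right)} = 2 t \left(-5 + t\right)$
$H{\left(p \right)} = \frac{1}{p}$
$s{\left(j \right)} = \frac{1}{2 j}$
$-1946 + s{\left(H{\left(o{\left(3 \left(-3\right) \right)} \right)} \right)} = -1946 + \frac{1}{2 \frac{1}{2 \cdot 3 \left(-3\right) \left(-5 + 3 \left(-3\right)\right)}} = -1946 + \frac{1}{2 \frac{1}{2 \left(-9\right) \left(-5 - 9\right)}} = -1946 + \frac{1}{2 \frac{1}{2 \left(-9\right) \left(-14\right)}} = -1946 + \frac{1}{2 \cdot \frac{1}{252}} = -1946 + \frac{\frac{1}{\frac{1}{252}}}{2} = -1946 + \frac{1}{2} \cdot 252 = -1946 + 126 = -1820$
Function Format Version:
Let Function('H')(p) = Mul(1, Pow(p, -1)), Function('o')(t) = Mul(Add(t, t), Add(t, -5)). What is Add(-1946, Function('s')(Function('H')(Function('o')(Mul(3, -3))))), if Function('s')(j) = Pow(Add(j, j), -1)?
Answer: -1820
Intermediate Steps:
Function('o')(t) = Mul(2, t, Add(-5, t)) (Function('o')(t) = Mul(Mul(2, t), Add(-5, t)) = Mul(2, t, Add(-5, t)))
Function('H')(p) = Pow(p, -1)
Function('s')(j) = Mul(Rational(1, 2), Pow(j, -1)) (Function('s')(j) = Pow(Mul(2, j), -1) = Mul(Rational(1, 2), Pow(j, -1)))
Add(-1946, Function('s')(Function('H')(Function('o')(Mul(3, -3))))) = Add(-1946, Mul(Rational(1, 2), Pow(Pow(Mul(2, Mul(3, -3), Add(-5, Mul(3, -3))), -1), -1))) = Add(-1946, Mul(Rational(1, 2), Pow(Pow(Mul(2, -9, Add(-5, -9)), -1), -1))) = Add(-1946, Mul(Rational(1, 2), Pow(Pow(Mul(2, -9, -14), -1), -1))) = Add(-1946, Mul(Rational(1, 2), Pow(Pow(252, -1), -1))) = Add(-1946, Mul(Rational(1, 2), Pow(Rational(1, 252), -1))) = Add(-1946, Mul(Rational(1, 2), 252)) = Add(-1946, 126) = -1820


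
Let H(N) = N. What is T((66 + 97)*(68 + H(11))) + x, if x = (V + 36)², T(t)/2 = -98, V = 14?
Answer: 2304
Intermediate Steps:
T(t) = -196 (T(t) = 2*(-98) = -196)
x = 2500 (x = (14 + 36)² = 50² = 2500)
T((66 + 97)*(68 + H(11))) + x = -196 + 2500 = 2304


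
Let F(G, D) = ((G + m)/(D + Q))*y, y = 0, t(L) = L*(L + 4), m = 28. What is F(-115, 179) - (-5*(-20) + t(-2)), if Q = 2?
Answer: -96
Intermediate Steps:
t(L) = L*(4 + L)
F(G, D) = 0 (F(G, D) = ((G + 28)/(D + 2))*0 = ((28 + G)/(2 + D))*0 = 0)
F(-115, 179) - (-5*(-20) + t(-2)) = 0 - (-5*(-20) - 2*(4 - 2)) = 0 - (100 - 2*2) = 0 - (100 - 4) = 0 - 1*96 = 0 - 96 = -96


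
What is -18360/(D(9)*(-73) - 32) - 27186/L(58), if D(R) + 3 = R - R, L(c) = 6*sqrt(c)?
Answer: -1080/11 - 4531*sqrt(58)/58 ≈ -693.13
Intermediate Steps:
D(R) = -3 (D(R) = -3 + (R - R) = -3 + 0 = -3)
-18360/(D(9)*(-73) - 32) - 27186/L(58) = -18360/(-3*(-73) - 32) - 27186*sqrt(58)/348 = -18360/(219 - 32) - 4531*sqrt(58)/58 = -18360/187 - 4531*sqrt(58)/58 = -18360*1/187 - 4531*sqrt(58)/58 = -1080/11 - 4531*sqrt(58)/58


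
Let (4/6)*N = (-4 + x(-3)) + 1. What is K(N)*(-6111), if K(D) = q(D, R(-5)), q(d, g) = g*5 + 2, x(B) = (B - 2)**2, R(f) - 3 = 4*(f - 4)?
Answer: 996093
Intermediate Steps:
R(f) = -13 + 4*f (R(f) = 3 + 4*(f - 4) = 3 + 4*(-4 + f) = 3 + (-16 + 4*f) = -13 + 4*f)
x(B) = (-2 + B)**2
N = 33 (N = 3*((-4 + (-2 - 3)**2) + 1)/2 = 3*((-4 + (-5)**2) + 1)/2 = 3*((-4 + 25) + 1)/2 = 3*(21 + 1)/2 = (3/2)*22 = 33)
q(d, g) = 2 + 5*g (q(d, g) = 5*g + 2 = 2 + 5*g)
K(D) = -163 (K(D) = 2 + 5*(-13 + 4*(-5)) = 2 + 5*(-13 - 20) = 2 + 5*(-33) = 2 - 165 = -163)
K(N)*(-6111) = -163*(-6111) = 996093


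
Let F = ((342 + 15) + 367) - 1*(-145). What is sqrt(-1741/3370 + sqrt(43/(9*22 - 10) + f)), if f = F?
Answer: sqrt(-12960578530 + 1868210050*sqrt(156745))/158390 ≈ 5.3820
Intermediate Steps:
F = 869 (F = (357 + 367) + 145 = 724 + 145 = 869)
f = 869
sqrt(-1741/3370 + sqrt(43/(9*22 - 10) + f)) = sqrt(-1741/3370 + sqrt(43/(9*22 - 10) + 869)) = sqrt(-1741*1/3370 + sqrt(43/(198 - 10) + 869)) = sqrt(-1741/3370 + sqrt(43/188 + 869)) = sqrt(-1741/3370 + sqrt(163415/188)) = sqrt(-1741/3370 + 7*sqrt(156745)/94)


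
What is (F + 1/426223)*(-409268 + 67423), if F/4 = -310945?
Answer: 25888783442926065/60889 ≈ 4.2518e+11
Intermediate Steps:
F = -1243780 (F = 4*(-310945) = -1243780)
(F + 1/426223)*(-409268 + 67423) = (-1243780 + 1/426223)*(-409268 + 67423) = (-1243780 + 1/426223)*(-341845) = -530127642939/426223*(-341845) = 25888783442926065/60889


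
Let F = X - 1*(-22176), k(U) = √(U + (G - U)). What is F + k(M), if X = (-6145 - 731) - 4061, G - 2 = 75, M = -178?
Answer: 11239 + √77 ≈ 11248.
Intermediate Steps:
G = 77 (G = 2 + 75 = 77)
X = -10937 (X = -6876 - 4061 = -10937)
k(U) = √77 (k(U) = √(U + (77 - U)) = √77)
F = 11239 (F = -10937 - 1*(-22176) = -10937 + 22176 = 11239)
F + k(M) = 11239 + √77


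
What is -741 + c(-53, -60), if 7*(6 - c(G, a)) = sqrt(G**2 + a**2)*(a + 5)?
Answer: -735 + 55*sqrt(6409)/7 ≈ -105.99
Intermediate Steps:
c(G, a) = 6 - sqrt(G**2 + a**2)*(5 + a)/7 (c(G, a) = 6 - sqrt(G**2 + a**2)*(a + 5)/7 = 6 - sqrt(G**2 + a**2)*(5 + a)/7)
-741 + c(-53, -60) = -741 + (6 - 5*sqrt((-53)**2 + (-60)**2)/7 - 1/7*(-60)*sqrt((-53)**2 + (-60)**2)) = -741 + (6 - 5*sqrt(2809 + 3600)/7 - 1/7*(-60)*sqrt(2809 + 3600)) = -741 + (6 - 5*sqrt(6409)/7 - 1/7*(-60)*sqrt(6409)) = -741 + (6 - 5*sqrt(6409)/7 + 60*sqrt(6409)/7) = -741 + (6 + 55*sqrt(6409)/7) = -735 + 55*sqrt(6409)/7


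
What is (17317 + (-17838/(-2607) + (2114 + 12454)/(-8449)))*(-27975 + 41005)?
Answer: 1657183108803170/7342181 ≈ 2.2571e+8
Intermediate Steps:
(17317 + (-17838/(-2607) + (2114 + 12454)/(-8449)))*(-27975 + 41005) = (17317 + (-17838*(-1/2607) + 14568*(-1/8449)))*13030 = (17317 + (5946/869 - 14568/8449))*13030 = (17317 + 37578162/7342181)*13030 = (127182126539/7342181)*13030 = 1657183108803170/7342181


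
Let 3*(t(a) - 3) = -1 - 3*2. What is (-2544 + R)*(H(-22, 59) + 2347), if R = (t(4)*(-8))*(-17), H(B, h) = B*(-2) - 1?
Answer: -17590400/3 ≈ -5.8635e+6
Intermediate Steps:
t(a) = ⅔ (t(a) = 3 + (-1 - 3*2)/3 = 3 + (-1 - 6)/3 = 3 + (⅓)*(-7) = 3 - 7/3 = ⅔)
H(B, h) = -1 - 2*B (H(B, h) = -2*B - 1 = -1 - 2*B)
R = 272/3 (R = ((⅔)*(-8))*(-17) = -16/3*(-17) = 272/3 ≈ 90.667)
(-2544 + R)*(H(-22, 59) + 2347) = (-2544 + 272/3)*((-1 - 2*(-22)) + 2347) = -7360*((-1 + 44) + 2347)/3 = -7360*(43 + 2347)/3 = -7360/3*2390 = -17590400/3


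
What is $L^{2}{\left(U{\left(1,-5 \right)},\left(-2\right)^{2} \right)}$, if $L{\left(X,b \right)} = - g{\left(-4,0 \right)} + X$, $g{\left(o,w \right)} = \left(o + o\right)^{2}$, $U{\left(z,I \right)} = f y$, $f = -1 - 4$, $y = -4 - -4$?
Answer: $4096$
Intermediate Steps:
$y = 0$ ($y = -4 + 4 = 0$)
$f = -5$ ($f = -1 - 4 = -5$)
$U{\left(z,I \right)} = 0$ ($U{\left(z,I \right)} = \left(-5\right) 0 = 0$)
$g{\left(o,w \right)} = 4 o^{2}$ ($g{\left(o,w \right)} = \left(2 o\right)^{2} = 4 o^{2}$)
$L{\left(X,b \right)} = -64 + X$ ($L{\left(X,b \right)} = - 4 \left(-4\right)^{2} + X = - 4 \cdot 16 + X = \left(-1\right) 64 + X = -64 + X$)
$L^{2}{\left(U{\left(1,-5 \right)},\left(-2\right)^{2} \right)} = \left(-64 + 0\right)^{2} = \left(-64\right)^{2} = 4096$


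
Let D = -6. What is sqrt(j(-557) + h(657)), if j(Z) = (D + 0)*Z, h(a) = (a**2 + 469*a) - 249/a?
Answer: sqrt(35640951987)/219 ≈ 862.05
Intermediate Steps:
h(a) = a**2 - 249/a + 469*a
j(Z) = -6*Z (j(Z) = (-6 + 0)*Z = -6*Z)
sqrt(j(-557) + h(657)) = sqrt(-6*(-557) + (-249 + 657**2*(469 + 657))/657) = sqrt(3342 + (-249 + 431649*1126)/657) = sqrt(3342 + (-249 + 486036774)/657) = sqrt(3342 + (1/657)*486036525) = sqrt(3342 + 162012175/219) = sqrt(162744073/219) = sqrt(35640951987)/219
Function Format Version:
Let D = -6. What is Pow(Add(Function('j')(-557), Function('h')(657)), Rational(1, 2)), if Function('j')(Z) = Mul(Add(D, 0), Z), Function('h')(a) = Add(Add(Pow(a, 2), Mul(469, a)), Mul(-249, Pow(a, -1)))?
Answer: Mul(Rational(1, 219), Pow(35640951987, Rational(1, 2))) ≈ 862.05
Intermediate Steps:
Function('h')(a) = Add(Pow(a, 2), Mul(-249, Pow(a, -1)), Mul(469, a))
Function('j')(Z) = Mul(-6, Z) (Function('j')(Z) = Mul(Add(-6, 0), Z) = Mul(-6, Z))
Pow(Add(Function('j')(-557), Function('h')(657)), Rational(1, 2)) = Pow(Add(Mul(-6, -557), Mul(Pow(657, -1), Add(-249, Mul(Pow(657, 2), Add(469, 657))))), Rational(1, 2)) = Pow(Add(3342, Mul(Rational(1, 657), Add(-249, Mul(431649, 1126)))), Rational(1, 2)) = Pow(Add(3342, Mul(Rational(1, 657), Add(-249, 486036774))), Rational(1, 2)) = Pow(Add(3342, Mul(Rational(1, 657), 486036525)), Rational(1, 2)) = Pow(Add(3342, Rational(162012175, 219)), Rational(1, 2)) = Pow(Rational(162744073, 219), Rational(1, 2)) = Mul(Rational(1, 219), Pow(35640951987, Rational(1, 2)))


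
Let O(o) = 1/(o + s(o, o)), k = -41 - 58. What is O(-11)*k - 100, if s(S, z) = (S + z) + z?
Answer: -391/4 ≈ -97.750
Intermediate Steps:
s(S, z) = S + 2*z
k = -99
O(o) = 1/(4*o) (O(o) = 1/(o + (o + 2*o)) = 1/(o + 3*o) = 1/(4*o))
O(-11)*k - 100 = ((¼)/(-11))*(-99) - 100 = ((¼)*(-1/11))*(-99) - 100 = -1/44*(-99) - 100 = 9/4 - 100 = -391/4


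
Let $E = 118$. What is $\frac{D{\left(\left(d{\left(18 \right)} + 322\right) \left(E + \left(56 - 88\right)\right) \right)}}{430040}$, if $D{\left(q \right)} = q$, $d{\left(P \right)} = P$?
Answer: $\frac{731}{10751} \approx 0.067994$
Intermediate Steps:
$\frac{D{\left(\left(d{\left(18 \right)} + 322\right) \left(E + \left(56 - 88\right)\right) \right)}}{430040} = \frac{\left(18 + 322\right) \left(118 + \left(56 - 88\right)\right)}{430040} = 340 \left(118 + \left(56 - 88\right)\right) \frac{1}{430040} = 340 \left(118 - 32\right) \frac{1}{430040} = 340 \cdot 86 \cdot \frac{1}{430040} = 29240 \cdot \frac{1}{430040} = \frac{731}{10751}$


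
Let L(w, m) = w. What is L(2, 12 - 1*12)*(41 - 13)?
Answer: 56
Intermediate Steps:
L(2, 12 - 1*12)*(41 - 13) = 2*(41 - 13) = 2*28 = 56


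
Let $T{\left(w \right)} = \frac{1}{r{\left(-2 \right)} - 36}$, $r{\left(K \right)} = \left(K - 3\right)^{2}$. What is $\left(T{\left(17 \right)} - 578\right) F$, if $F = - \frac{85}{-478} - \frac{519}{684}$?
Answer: $\frac{201306863}{599412} \approx 335.84$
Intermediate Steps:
$r{\left(K \right)} = \left(-3 + K\right)^{2}$
$T{\left(w \right)} = - \frac{1}{11}$ ($T{\left(w \right)} = \frac{1}{\left(-3 - 2\right)^{2} - 36} = \frac{1}{\left(-5\right)^{2} - 36} = \frac{1}{25 - 36} = \frac{1}{-11} = - \frac{1}{11}$)
$F = - \frac{31657}{54492}$ ($F = \left(-85\right) \left(- \frac{1}{478}\right) - \frac{173}{228} = \frac{85}{478} - \frac{173}{228} = - \frac{31657}{54492} \approx -0.58095$)
$\left(T{\left(17 \right)} - 578\right) F = \left(- \frac{1}{11} - 578\right) \left(- \frac{31657}{54492}\right) = \left(- \frac{6359}{11}\right) \left(- \frac{31657}{54492}\right) = \frac{201306863}{599412}$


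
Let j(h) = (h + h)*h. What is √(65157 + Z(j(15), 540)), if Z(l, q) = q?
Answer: √65697 ≈ 256.31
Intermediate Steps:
j(h) = 2*h² (j(h) = (2*h)*h = 2*h²)
√(65157 + Z(j(15), 540)) = √(65157 + 540) = √65697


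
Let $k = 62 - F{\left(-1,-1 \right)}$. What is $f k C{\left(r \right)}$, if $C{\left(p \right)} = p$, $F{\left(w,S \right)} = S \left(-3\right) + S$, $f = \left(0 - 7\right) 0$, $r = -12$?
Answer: $0$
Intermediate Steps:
$f = 0$ ($f = \left(-7\right) 0 = 0$)
$F{\left(w,S \right)} = - 2 S$ ($F{\left(w,S \right)} = - 3 S + S = - 2 S$)
$k = 60$ ($k = 62 - \left(-2\right) \left(-1\right) = 62 - 2 = 60$)
$f k C{\left(r \right)} = 0 \cdot 60 \left(-12\right) = 0 \left(-12\right) = 0$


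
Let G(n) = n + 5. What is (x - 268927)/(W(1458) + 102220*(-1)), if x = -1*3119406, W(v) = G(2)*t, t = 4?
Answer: 3388333/102192 ≈ 33.157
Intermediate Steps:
G(n) = 5 + n
W(v) = 28 (W(v) = (5 + 2)*4 = 7*4 = 28)
x = -3119406
(x - 268927)/(W(1458) + 102220*(-1)) = (-3119406 - 268927)/(28 + 102220*(-1)) = -3388333/(28 - 102220) = -3388333/(-102192) = -3388333*(-1/102192) = 3388333/102192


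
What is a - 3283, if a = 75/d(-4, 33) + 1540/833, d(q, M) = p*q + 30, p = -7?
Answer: -22637581/6902 ≈ -3279.9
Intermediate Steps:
d(q, M) = 30 - 7*q (d(q, M) = -7*q + 30 = 30 - 7*q)
a = 21685/6902 (a = 75/(30 - 7*(-4)) + 1540/833 = 75/(30 + 28) + 1540*(1/833) = 75/58 + 220/119 = 21685/6902 ≈ 3.1418)
a - 3283 = 21685/6902 - 3283 = -22637581/6902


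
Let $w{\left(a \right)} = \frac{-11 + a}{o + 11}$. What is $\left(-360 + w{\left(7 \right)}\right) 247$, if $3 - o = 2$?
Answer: $- \frac{267007}{3} \approx -89002.0$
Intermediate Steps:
$o = 1$ ($o = 3 - 2 = 1$)
$w{\left(a \right)} = - \frac{11}{12} + \frac{a}{12}$ ($w{\left(a \right)} = \frac{-11 + a}{1 + 11} = \frac{-11 + a}{12} = \left(-11 + a\right) \frac{1}{12} = - \frac{11}{12} + \frac{a}{12}$)
$\left(-360 + w{\left(7 \right)}\right) 247 = \left(-360 + \left(- \frac{11}{12} + \frac{1}{12} \cdot 7\right)\right) 247 = \left(-360 + \left(- \frac{11}{12} + \frac{7}{12}\right)\right) 247 = \left(-360 - \frac{1}{3}\right) 247 = \left(- \frac{1081}{3}\right) 247 = - \frac{267007}{3}$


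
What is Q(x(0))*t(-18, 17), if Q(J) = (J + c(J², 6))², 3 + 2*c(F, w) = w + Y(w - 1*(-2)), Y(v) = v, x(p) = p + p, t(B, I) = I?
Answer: 2057/4 ≈ 514.25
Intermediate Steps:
x(p) = 2*p
c(F, w) = -½ + w (c(F, w) = -3/2 + (w + (w - 1*(-2)))/2 = -3/2 + (w + (w + 2))/2 = -3/2 + (w + (2 + w))/2 = -3/2 + (2 + 2*w)/2 = -3/2 + (1 + w) = -½ + w)
Q(J) = (11/2 + J)² (Q(J) = (J + (-½ + 6))² = (J + 11/2)² = (11/2 + J)²)
Q(x(0))*t(-18, 17) = ((11 + 2*(2*0))²/4)*17 = ((11 + 2*0)²/4)*17 = ((11 + 0)²/4)*17 = ((¼)*11²)*17 = ((¼)*121)*17 = (121/4)*17 = 2057/4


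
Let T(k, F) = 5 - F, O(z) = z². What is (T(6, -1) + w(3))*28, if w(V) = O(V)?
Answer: 420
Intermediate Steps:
w(V) = V²
(T(6, -1) + w(3))*28 = ((5 - 1*(-1)) + 3²)*28 = ((5 + 1) + 9)*28 = (6 + 9)*28 = 15*28 = 420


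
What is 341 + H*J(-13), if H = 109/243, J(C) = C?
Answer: 81446/243 ≈ 335.17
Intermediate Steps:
H = 109/243 (H = 109*(1/243) = 109/243 ≈ 0.44856)
341 + H*J(-13) = 341 + (109/243)*(-13) = 341 - 1417/243 = 81446/243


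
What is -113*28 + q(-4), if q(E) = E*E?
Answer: -3148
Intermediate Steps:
q(E) = E²
-113*28 + q(-4) = -113*28 + (-4)² = -3164 + 16 = -3148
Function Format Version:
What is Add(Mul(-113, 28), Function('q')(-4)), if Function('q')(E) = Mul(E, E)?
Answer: -3148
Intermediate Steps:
Function('q')(E) = Pow(E, 2)
Add(Mul(-113, 28), Function('q')(-4)) = Add(Mul(-113, 28), Pow(-4, 2)) = Add(-3164, 16) = -3148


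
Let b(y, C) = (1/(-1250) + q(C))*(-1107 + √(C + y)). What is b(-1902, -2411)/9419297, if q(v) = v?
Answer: 3336222357/11774121250 - 3013751*I*√4313/11774121250 ≈ 0.28335 - 0.01681*I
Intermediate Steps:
b(y, C) = (-1107 + √(C + y))*(-1/1250 + C) (b(y, C) = (1/(-1250) + C)*(-1107 + √(C + y)) = (-1/1250 + C)*(-1107 + √(C + y)) = (-1107 + √(C + y))*(-1/1250 + C))
b(-1902, -2411)/9419297 = (1107/1250 - 1107*(-2411) - √(-2411 - 1902)/1250 - 2411*√(-2411 - 1902))/9419297 = (1107/1250 + 2668977 - I*√4313/1250 - 2411*I*√4313)*(1/9419297) = (3336222357/1250 - 3013751*I*√4313/1250)*(1/9419297) = 3336222357/11774121250 - 3013751*I*√4313/11774121250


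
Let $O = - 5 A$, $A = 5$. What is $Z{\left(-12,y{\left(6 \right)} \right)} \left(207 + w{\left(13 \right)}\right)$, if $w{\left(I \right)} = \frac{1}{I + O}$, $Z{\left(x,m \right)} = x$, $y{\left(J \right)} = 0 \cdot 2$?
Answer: $-2483$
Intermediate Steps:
$y{\left(J \right)} = 0$
$O = -25$ ($O = \left(-5\right) 5 = -25$)
$w{\left(I \right)} = \frac{1}{-25 + I}$ ($w{\left(I \right)} = \frac{1}{I - 25} = \frac{1}{-25 + I}$)
$Z{\left(-12,y{\left(6 \right)} \right)} \left(207 + w{\left(13 \right)}\right) = - 12 \left(207 + \frac{1}{-25 + 13}\right) = - 12 \left(207 + \frac{1}{-12}\right) = - 12 \left(207 - \frac{1}{12}\right) = \left(-12\right) \frac{2483}{12} = -2483$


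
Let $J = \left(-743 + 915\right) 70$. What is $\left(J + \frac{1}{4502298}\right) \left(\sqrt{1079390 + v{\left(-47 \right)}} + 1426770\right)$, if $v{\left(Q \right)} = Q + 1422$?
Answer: $\frac{12890312393274195}{750383} + \frac{54207667921 \sqrt{120085}}{1500766} \approx 1.7191 \cdot 10^{10}$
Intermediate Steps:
$v{\left(Q \right)} = 1422 + Q$
$J = 12040$ ($J = 172 \cdot 70 = 12040$)
$\left(J + \frac{1}{4502298}\right) \left(\sqrt{1079390 + v{\left(-47 \right)}} + 1426770\right) = \left(12040 + \frac{1}{4502298}\right) \left(\sqrt{1079390 + \left(1422 - 47\right)} + 1426770\right) = \left(12040 + \frac{1}{4502298}\right) \left(\sqrt{1079390 + 1375} + 1426770\right) = \frac{54207667921 \left(\sqrt{1080765} + 1426770\right)}{4502298} = \frac{54207667921 \left(3 \sqrt{120085} + 1426770\right)}{4502298} = \frac{54207667921 \left(1426770 + 3 \sqrt{120085}\right)}{4502298} = \frac{12890312393274195}{750383} + \frac{54207667921 \sqrt{120085}}{1500766}$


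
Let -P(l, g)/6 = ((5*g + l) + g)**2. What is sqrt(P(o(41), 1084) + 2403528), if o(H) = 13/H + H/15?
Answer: 2*I*sqrt(23794768461894)/615 ≈ 15863.0*I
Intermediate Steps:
o(H) = 13/H + H/15 (o(H) = 13/H + H*(1/15) = 13/H + H/15)
P(l, g) = -6*(l + 6*g)**2 (P(l, g) = -6*((5*g + l) + g)**2 = -6*((l + 5*g) + g)**2 = -6*(l + 6*g)**2)
sqrt(P(o(41), 1084) + 2403528) = sqrt(-6*((13/41 + (1/15)*41) + 6*1084)**2 + 2403528) = sqrt(-6*((13*(1/41) + 41/15) + 6504)**2 + 2403528) = sqrt(-6*((13/41 + 41/15) + 6504)**2 + 2403528) = sqrt(-6*(1876/615 + 6504)**2 + 2403528) = sqrt(-6*(4001836/615)**2 + 2403528) = sqrt(-6*16014691370896/378225 + 2403528) = sqrt(-32029382741792/126075 + 2403528) = sqrt(-31726357949192/126075) = 2*I*sqrt(23794768461894)/615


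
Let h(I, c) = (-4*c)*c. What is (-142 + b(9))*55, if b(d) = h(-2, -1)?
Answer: -8030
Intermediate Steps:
h(I, c) = -4*c**2
b(d) = -4 (b(d) = -4*(-1)**2 = -4*1 = -4)
(-142 + b(9))*55 = (-142 - 4)*55 = -146*55 = -8030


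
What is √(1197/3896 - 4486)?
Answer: I*√17021876266/1948 ≈ 66.975*I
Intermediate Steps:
√(1197/3896 - 4486) = √(-17476259/3896) = I*√17021876266/1948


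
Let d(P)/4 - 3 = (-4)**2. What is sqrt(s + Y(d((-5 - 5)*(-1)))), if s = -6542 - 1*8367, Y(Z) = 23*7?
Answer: 2*I*sqrt(3687) ≈ 121.44*I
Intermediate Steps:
d(P) = 76 (d(P) = 12 + 4*(-4)**2 = 12 + 4*16 = 12 + 64 = 76)
Y(Z) = 161
s = -14909 (s = -6542 - 8367 = -14909)
sqrt(s + Y(d((-5 - 5)*(-1)))) = sqrt(-14909 + 161) = sqrt(-14748) = 2*I*sqrt(3687)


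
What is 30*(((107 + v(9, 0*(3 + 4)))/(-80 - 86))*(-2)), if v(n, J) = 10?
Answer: 3510/83 ≈ 42.289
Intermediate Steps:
30*(((107 + v(9, 0*(3 + 4)))/(-80 - 86))*(-2)) = 30*(((107 + 10)/(-80 - 86))*(-2)) = 30*((117/(-166))*(-2)) = 30*((117*(-1/166))*(-2)) = 30*(-117/166*(-2)) = 30*(117/83) = 3510/83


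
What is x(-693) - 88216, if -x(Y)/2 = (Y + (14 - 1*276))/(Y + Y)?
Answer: -61134643/693 ≈ -88217.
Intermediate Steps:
x(Y) = -(-262 + Y)/Y (x(Y) = -2*(Y + (14 - 1*276))/(Y + Y) = -2*(Y + (14 - 276))/(2*Y) = -2*(Y - 262)*1/(2*Y) = -2*(-262 + Y)*1/(2*Y) = -(-262 + Y)/Y)
x(-693) - 88216 = (262 - 1*(-693))/(-693) - 88216 = -(262 + 693)/693 - 88216 = -1/693*955 - 88216 = -955/693 - 88216 = -61134643/693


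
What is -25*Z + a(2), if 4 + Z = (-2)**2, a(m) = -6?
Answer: -6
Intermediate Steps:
Z = 0 (Z = -4 + (-2)**2 = -4 + 4 = 0)
-25*Z + a(2) = -25*0 - 6 = 0 - 6 = -6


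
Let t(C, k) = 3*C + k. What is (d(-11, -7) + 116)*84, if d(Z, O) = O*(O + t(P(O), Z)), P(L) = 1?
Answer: 18564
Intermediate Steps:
t(C, k) = k + 3*C
d(Z, O) = O*(3 + O + Z) (d(Z, O) = O*(O + (Z + 3*1)) = O*(O + (Z + 3)) = O*(O + (3 + Z)) = O*(3 + O + Z))
(d(-11, -7) + 116)*84 = (-7*(3 - 7 - 11) + 116)*84 = (-7*(-15) + 116)*84 = (105 + 116)*84 = 221*84 = 18564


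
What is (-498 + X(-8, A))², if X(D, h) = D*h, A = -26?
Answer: 84100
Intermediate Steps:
(-498 + X(-8, A))² = (-498 - 8*(-26))² = (-498 + 208)² = (-290)² = 84100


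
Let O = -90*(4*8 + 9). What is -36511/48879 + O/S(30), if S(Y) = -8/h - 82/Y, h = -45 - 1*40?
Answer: 45968123147/32895567 ≈ 1397.4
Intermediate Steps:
h = -85 (h = -45 - 40 = -85)
O = -3690 (O = -90*(32 + 9) = -90*41 = -3690)
S(Y) = 8/85 - 82/Y (S(Y) = -8/(-85) - 82/Y = -8*(-1/85) - 82/Y = 8/85 - 82/Y)
-36511/48879 + O/S(30) = -36511/48879 - 3690/(8/85 - 82/30) = -36511*1/48879 - 3690/(8/85 - 82*1/30) = -36511/48879 - 3690/(8/85 - 41/15) = -36511/48879 - 3690/(-673/255) = -36511/48879 - 3690*(-255/673) = -36511/48879 + 940950/673 = 45968123147/32895567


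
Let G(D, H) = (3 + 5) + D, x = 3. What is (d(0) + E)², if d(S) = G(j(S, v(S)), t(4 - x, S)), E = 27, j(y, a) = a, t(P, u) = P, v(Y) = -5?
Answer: 900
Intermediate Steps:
G(D, H) = 8 + D
d(S) = 3 (d(S) = 8 - 5 = 3)
(d(0) + E)² = (3 + 27)² = 30² = 900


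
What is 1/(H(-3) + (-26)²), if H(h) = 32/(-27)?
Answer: 27/18220 ≈ 0.0014819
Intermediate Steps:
H(h) = -32/27 (H(h) = 32*(-1/27) = -32/27)
1/(H(-3) + (-26)²) = 1/(-32/27 + (-26)²) = 1/(-32/27 + 676) = 1/(18220/27) = 27/18220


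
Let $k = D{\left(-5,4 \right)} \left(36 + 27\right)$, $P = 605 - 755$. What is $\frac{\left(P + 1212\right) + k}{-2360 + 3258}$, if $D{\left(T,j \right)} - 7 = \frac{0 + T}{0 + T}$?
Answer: $\frac{783}{449} \approx 1.7439$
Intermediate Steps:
$P = -150$ ($P = 605 - 755 = -150$)
$D{\left(T,j \right)} = 8$ ($D{\left(T,j \right)} = 7 + \frac{0 + T}{0 + T} = 7 + \frac{T}{T} = 7 + 1 = 8$)
$k = 504$ ($k = 8 \left(36 + 27\right) = 8 \cdot 63 = 504$)
$\frac{\left(P + 1212\right) + k}{-2360 + 3258} = \frac{\left(-150 + 1212\right) + 504}{-2360 + 3258} = \frac{1062 + 504}{898} = 1566 \cdot \frac{1}{898} = \frac{783}{449}$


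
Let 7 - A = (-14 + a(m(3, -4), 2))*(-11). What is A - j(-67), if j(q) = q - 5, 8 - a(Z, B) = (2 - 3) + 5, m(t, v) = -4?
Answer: -31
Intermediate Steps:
a(Z, B) = 4 (a(Z, B) = 8 - ((2 - 3) + 5) = 8 - (-1 + 5) = 8 - 1*4 = 8 - 4 = 4)
j(q) = -5 + q
A = -103 (A = 7 - (-14 + 4)*(-11) = 7 - (-10)*(-11) = 7 - 1*110 = 7 - 110 = -103)
A - j(-67) = -103 - (-5 - 67) = -103 - 1*(-72) = -103 + 72 = -31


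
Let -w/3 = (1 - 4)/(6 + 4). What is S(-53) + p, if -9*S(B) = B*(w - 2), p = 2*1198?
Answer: 215057/90 ≈ 2389.5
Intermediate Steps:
p = 2396
w = 9/10 (w = -3*(1 - 4)/(6 + 4) = -(-9)/10 = -3*(-3/10) = 9/10 ≈ 0.90000)
S(B) = 11*B/90 (S(B) = -B*(9/10 - 2)/9 = -B*(-11)/(9*10) = -(-11)*B/90 = 11*B/90)
S(-53) + p = (11/90)*(-53) + 2396 = -583/90 + 2396 = 215057/90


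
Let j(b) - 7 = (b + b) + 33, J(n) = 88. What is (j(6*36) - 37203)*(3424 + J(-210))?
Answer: -128999272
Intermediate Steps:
j(b) = 40 + 2*b (j(b) = 7 + ((b + b) + 33) = 7 + (2*b + 33) = 7 + (33 + 2*b) = 40 + 2*b)
(j(6*36) - 37203)*(3424 + J(-210)) = ((40 + 2*(6*36)) - 37203)*(3424 + 88) = ((40 + 2*216) - 37203)*3512 = ((40 + 432) - 37203)*3512 = (472 - 37203)*3512 = -36731*3512 = -128999272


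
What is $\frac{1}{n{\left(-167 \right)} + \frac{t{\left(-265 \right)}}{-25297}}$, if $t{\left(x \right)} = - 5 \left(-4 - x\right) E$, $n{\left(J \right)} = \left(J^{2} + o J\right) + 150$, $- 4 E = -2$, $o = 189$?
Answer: $- \frac{50594}{178291951} \approx -0.00028377$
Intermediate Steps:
$E = \frac{1}{2}$ ($E = \left(- \frac{1}{4}\right) \left(-2\right) = \frac{1}{2} \approx 0.5$)
$n{\left(J \right)} = 150 + J^{2} + 189 J$ ($n{\left(J \right)} = \left(J^{2} + 189 J\right) + 150 = 150 + J^{2} + 189 J$)
$t{\left(x \right)} = 10 + \frac{5 x}{2}$ ($t{\left(x \right)} = - 5 \left(-4 - x\right) \frac{1}{2} = \left(20 + 5 x\right) \frac{1}{2} = 10 + \frac{5 x}{2}$)
$\frac{1}{n{\left(-167 \right)} + \frac{t{\left(-265 \right)}}{-25297}} = \frac{1}{\left(150 + \left(-167\right)^{2} + 189 \left(-167\right)\right) + \frac{10 + \frac{5}{2} \left(-265\right)}{-25297}} = \frac{1}{\left(150 + 27889 - 31563\right) + \left(10 - \frac{1325}{2}\right) \left(- \frac{1}{25297}\right)} = \frac{1}{-3524 - - \frac{1305}{50594}} = \frac{1}{-3524 + \frac{1305}{50594}} = \frac{1}{- \frac{178291951}{50594}} = - \frac{50594}{178291951}$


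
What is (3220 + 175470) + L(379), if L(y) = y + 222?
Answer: 179291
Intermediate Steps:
L(y) = 222 + y
(3220 + 175470) + L(379) = (3220 + 175470) + (222 + 379) = 178690 + 601 = 179291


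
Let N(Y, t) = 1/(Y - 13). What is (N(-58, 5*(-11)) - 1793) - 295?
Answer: -148249/71 ≈ -2088.0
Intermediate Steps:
N(Y, t) = 1/(-13 + Y)
(N(-58, 5*(-11)) - 1793) - 295 = (1/(-13 - 58) - 1793) - 295 = (1/(-71) - 1793) - 295 = (-1/71 - 1793) - 295 = -127304/71 - 295 = -148249/71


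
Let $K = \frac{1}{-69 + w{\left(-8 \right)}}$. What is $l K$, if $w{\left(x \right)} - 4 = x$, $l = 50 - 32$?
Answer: $- \frac{18}{73} \approx -0.24658$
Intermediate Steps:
$l = 18$ ($l = 50 - 32 = 18$)
$w{\left(x \right)} = 4 + x$
$K = - \frac{1}{73}$ ($K = \frac{1}{-69 + \left(4 - 8\right)} = \frac{1}{-69 - 4} = \frac{1}{-73} = - \frac{1}{73} \approx -0.013699$)
$l K = 18 \left(- \frac{1}{73}\right) = - \frac{18}{73}$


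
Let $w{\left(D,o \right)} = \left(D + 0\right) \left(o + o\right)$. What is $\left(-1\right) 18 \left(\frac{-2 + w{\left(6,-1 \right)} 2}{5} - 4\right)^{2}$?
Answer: $- \frac{38088}{25} \approx -1523.5$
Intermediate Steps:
$w{\left(D,o \right)} = 2 D o$ ($w{\left(D,o \right)} = D 2 o = 2 D o$)
$\left(-1\right) 18 \left(\frac{-2 + w{\left(6,-1 \right)} 2}{5} - 4\right)^{2} = \left(-1\right) 18 \left(\frac{-2 + 2 \cdot 6 \left(-1\right) 2}{5} - 4\right)^{2} = - 18 \left(\left(-2 - 24\right) \frac{1}{5} - 4\right)^{2} = - 18 \left(\left(-26\right) \frac{1}{5} - 4\right)^{2} = - 18 \left(- \frac{26}{5} - 4\right)^{2} = - 18 \left(- \frac{46}{5}\right)^{2} = \left(-18\right) \frac{2116}{25} = - \frac{38088}{25}$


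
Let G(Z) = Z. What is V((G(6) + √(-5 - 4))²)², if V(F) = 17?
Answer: 289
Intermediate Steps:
V((G(6) + √(-5 - 4))²)² = 17² = 289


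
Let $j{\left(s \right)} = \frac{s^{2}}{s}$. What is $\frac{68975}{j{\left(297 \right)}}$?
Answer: $\frac{68975}{297} \approx 232.24$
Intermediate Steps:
$j{\left(s \right)} = s$
$\frac{68975}{j{\left(297 \right)}} = \frac{68975}{297}$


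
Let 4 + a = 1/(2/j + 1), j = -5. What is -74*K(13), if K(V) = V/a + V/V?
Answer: 2368/7 ≈ 338.29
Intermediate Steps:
a = -7/3 (a = -4 + 1/(2/(-5) + 1) = -4 + 1/(2*(-⅕) + 1) = -4 + 1/(-⅖ + 1) = -4 + 1/(⅗) = -4 + 5/3 = -7/3 ≈ -2.3333)
K(V) = 1 - 3*V/7 (K(V) = V/(-7/3) + V/V = V*(-3/7) + 1 = -3*V/7 + 1 = 1 - 3*V/7)
-74*K(13) = -74*(1 - 3/7*13) = -74*(1 - 39/7) = -74*(-32/7) = 2368/7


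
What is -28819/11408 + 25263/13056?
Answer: -79765/134912 ≈ -0.59124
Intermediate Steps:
-28819/11408 + 25263/13056 = -28819*1/11408 + 25263*(1/13056) = -1253/496 + 8421/4352 = -79765/134912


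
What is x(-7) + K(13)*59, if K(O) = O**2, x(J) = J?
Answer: 9964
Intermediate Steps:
x(-7) + K(13)*59 = -7 + 13**2*59 = -7 + 169*59 = -7 + 9971 = 9964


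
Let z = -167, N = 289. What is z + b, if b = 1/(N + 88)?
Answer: -62958/377 ≈ -167.00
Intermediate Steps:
b = 1/377 (b = 1/(289 + 88) = 1/377 ≈ 0.0026525)
z + b = -167 + 1/377 = -62958/377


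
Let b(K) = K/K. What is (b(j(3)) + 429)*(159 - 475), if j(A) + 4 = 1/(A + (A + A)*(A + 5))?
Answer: -135880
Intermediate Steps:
j(A) = -4 + 1/(A + 2*A*(5 + A)) (j(A) = -4 + 1/(A + (A + A)*(A + 5)) = -4 + 1/(A + (2*A)*(5 + A)) = -4 + 1/(A + 2*A*(5 + A)))
b(K) = 1
(b(j(3)) + 429)*(159 - 475) = (1 + 429)*(159 - 475) = 430*(-316) = -135880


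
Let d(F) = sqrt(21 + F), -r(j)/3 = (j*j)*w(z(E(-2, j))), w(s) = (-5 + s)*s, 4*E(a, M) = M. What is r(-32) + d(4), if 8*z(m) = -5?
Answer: -10795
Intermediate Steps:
E(a, M) = M/4
z(m) = -5/8 (z(m) = (1/8)*(-5) = -5/8)
w(s) = s*(-5 + s)
r(j) = -675*j**2/64 (r(j) = -3*j*j*(-5*(-5 - 5/8)/8) = -3*j**2*(-5/8*(-45/8)) = -3*j**2*225/64 = -675*j**2/64)
r(-32) + d(4) = -675/64*(-32)**2 + sqrt(21 + 4) = -675/64*1024 + sqrt(25) = -10800 + 5 = -10795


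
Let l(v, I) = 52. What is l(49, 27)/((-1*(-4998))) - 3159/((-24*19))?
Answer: 2635399/379848 ≈ 6.9380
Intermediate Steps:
l(49, 27)/((-1*(-4998))) - 3159/((-24*19)) = 52/((-1*(-4998))) - 3159/((-24*19)) = 52/4998 - 3159/(-456) = 52*(1/4998) - 3159*(-1/456) = 26/2499 + 1053/152 = 2635399/379848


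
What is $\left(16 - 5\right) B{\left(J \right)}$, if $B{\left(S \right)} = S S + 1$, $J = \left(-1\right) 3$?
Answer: $110$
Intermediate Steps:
$J = -3$
$B{\left(S \right)} = 1 + S^{2}$ ($B{\left(S \right)} = S^{2} + 1 = 1 + S^{2}$)
$\left(16 - 5\right) B{\left(J \right)} = \left(16 - 5\right) \left(1 + \left(-3\right)^{2}\right) = 11 \left(1 + 9\right) = 11 \cdot 10 = 110$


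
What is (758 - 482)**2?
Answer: 76176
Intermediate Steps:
(758 - 482)**2 = 276**2 = 76176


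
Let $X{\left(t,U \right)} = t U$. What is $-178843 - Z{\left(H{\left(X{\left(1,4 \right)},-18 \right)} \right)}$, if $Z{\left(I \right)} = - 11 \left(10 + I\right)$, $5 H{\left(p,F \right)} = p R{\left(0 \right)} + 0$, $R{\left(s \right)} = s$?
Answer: $-178733$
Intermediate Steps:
$X{\left(t,U \right)} = U t$
$H{\left(p,F \right)} = 0$ ($H{\left(p,F \right)} = \frac{p 0 + 0}{5} = \frac{0 + 0}{5} = \frac{1}{5} \cdot 0 = 0$)
$Z{\left(I \right)} = -110 - 11 I$
$-178843 - Z{\left(H{\left(X{\left(1,4 \right)},-18 \right)} \right)} = -178843 - \left(-110 - 0\right) = -178843 - \left(-110 + 0\right) = -178843 - -110 = -178843 + 110 = -178733$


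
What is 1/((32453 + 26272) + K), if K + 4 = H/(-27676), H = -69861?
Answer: 2516/147748387 ≈ 1.7029e-5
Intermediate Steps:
K = -3713/2516 (K = -4 - 69861/(-27676) = -4 - 69861*(-1/27676) = -4 + 6351/2516 = -3713/2516 ≈ -1.4758)
1/((32453 + 26272) + K) = 1/((32453 + 26272) - 3713/2516) = 1/(58725 - 3713/2516) = 1/(147748387/2516) = 2516/147748387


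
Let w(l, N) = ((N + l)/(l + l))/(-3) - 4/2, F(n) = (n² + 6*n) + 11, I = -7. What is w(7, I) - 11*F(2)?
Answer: -299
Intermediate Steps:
F(n) = 11 + n² + 6*n
w(l, N) = -2 - (N + l)/(6*l) (w(l, N) = ((N + l)/((2*l)))*(-⅓) - 4*½ = ((N + l)*(1/(2*l)))*(-⅓) - 2 = ((N + l)/(2*l))*(-⅓) - 2 = -(N + l)/(6*l) - 2 = -2 - (N + l)/(6*l))
w(7, I) - 11*F(2) = (⅙)*(-1*(-7) - 13*7)/7 - 11*(11 + 2² + 6*2) = (⅙)*(⅐)*(7 - 91) - 11*(11 + 4 + 12) = (⅙)*(⅐)*(-84) - 11*27 = -2 - 297 = -299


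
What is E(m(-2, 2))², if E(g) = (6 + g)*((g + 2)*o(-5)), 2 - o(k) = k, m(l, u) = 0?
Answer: 7056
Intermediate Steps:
o(k) = 2 - k
E(g) = (6 + g)*(14 + 7*g) (E(g) = (6 + g)*((g + 2)*(2 - 1*(-5))) = (6 + g)*((2 + g)*(2 + 5)) = (6 + g)*((2 + g)*7) = (6 + g)*(14 + 7*g))
E(m(-2, 2))² = (84 + 7*0² + 56*0)² = (84 + 7*0 + 0)² = (84 + 0 + 0)² = 84² = 7056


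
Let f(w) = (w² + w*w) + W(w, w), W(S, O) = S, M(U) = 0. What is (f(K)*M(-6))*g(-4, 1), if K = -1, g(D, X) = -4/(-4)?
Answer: 0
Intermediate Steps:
g(D, X) = 1 (g(D, X) = -4*(-¼) = 1)
f(w) = w + 2*w² (f(w) = (w² + w*w) + w = (w² + w²) + w = 2*w² + w = w + 2*w²)
(f(K)*M(-6))*g(-4, 1) = (-(1 + 2*(-1))*0)*1 = (-(1 - 2)*0)*1 = (-1*(-1)*0)*1 = (1*0)*1 = 0*1 = 0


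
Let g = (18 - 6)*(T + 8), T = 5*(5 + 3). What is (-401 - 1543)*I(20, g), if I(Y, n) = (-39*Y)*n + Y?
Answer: 873361440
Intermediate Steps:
T = 40 (T = 5*8 = 40)
g = 576 (g = (18 - 6)*(40 + 8) = 12*48 = 576)
I(Y, n) = Y - 39*Y*n (I(Y, n) = -39*Y*n + Y = Y - 39*Y*n)
(-401 - 1543)*I(20, g) = (-401 - 1543)*(20*(1 - 39*576)) = -38880*(1 - 22464) = -38880*(-22463) = -1944*(-449260) = 873361440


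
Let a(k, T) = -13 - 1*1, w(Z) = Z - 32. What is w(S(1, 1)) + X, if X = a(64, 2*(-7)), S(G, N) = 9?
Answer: -37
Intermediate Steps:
w(Z) = -32 + Z
a(k, T) = -14 (a(k, T) = -13 - 1 = -14)
X = -14
w(S(1, 1)) + X = (-32 + 9) - 14 = -23 - 14 = -37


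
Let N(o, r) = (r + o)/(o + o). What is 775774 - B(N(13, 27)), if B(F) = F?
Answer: 10085042/13 ≈ 7.7577e+5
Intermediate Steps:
N(o, r) = (o + r)/(2*o) (N(o, r) = (o + r)/((2*o)) = (o + r)*(1/(2*o)) = (o + r)/(2*o))
775774 - B(N(13, 27)) = 775774 - (13 + 27)/(2*13) = 775774 - 40/(2*13) = 775774 - 1*20/13 = 775774 - 20/13 = 10085042/13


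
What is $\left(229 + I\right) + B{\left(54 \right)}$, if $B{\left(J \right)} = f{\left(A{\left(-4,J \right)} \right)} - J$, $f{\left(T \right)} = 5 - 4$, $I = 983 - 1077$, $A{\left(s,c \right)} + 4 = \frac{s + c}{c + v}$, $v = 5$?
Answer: $82$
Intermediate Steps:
$A{\left(s,c \right)} = -4 + \frac{c + s}{5 + c}$ ($A{\left(s,c \right)} = -4 + \frac{s + c}{c + 5} = -4 + \frac{c + s}{5 + c}$)
$I = -94$
$f{\left(T \right)} = 1$
$B{\left(J \right)} = 1 - J$
$\left(229 + I\right) + B{\left(54 \right)} = \left(229 - 94\right) + \left(1 - 54\right) = 135 + \left(1 - 54\right) = 135 - 53 = 82$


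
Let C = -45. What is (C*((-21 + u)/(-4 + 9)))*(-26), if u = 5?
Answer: -3744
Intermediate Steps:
(C*((-21 + u)/(-4 + 9)))*(-26) = -45*(-21 + 5)/(-4 + 9)*(-26) = -(-720)/5*(-26) = -45*(-16/5)*(-26) = 144*(-26) = -3744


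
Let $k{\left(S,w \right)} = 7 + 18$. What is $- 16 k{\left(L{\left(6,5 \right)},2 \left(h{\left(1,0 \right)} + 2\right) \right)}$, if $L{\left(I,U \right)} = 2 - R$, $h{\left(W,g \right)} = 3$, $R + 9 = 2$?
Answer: $-400$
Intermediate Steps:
$R = -7$ ($R = -9 + 2 = -7$)
$L{\left(I,U \right)} = 9$ ($L{\left(I,U \right)} = 2 - -7 = 2 + 7 = 9$)
$k{\left(S,w \right)} = 25$
$- 16 k{\left(L{\left(6,5 \right)},2 \left(h{\left(1,0 \right)} + 2\right) \right)} = \left(-16\right) 25 = -400$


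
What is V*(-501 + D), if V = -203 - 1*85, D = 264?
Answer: 68256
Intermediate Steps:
V = -288 (V = -203 - 85 = -288)
V*(-501 + D) = -288*(-501 + 264) = -288*(-237) = 68256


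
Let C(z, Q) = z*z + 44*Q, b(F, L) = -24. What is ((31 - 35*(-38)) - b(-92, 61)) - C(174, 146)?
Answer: -35315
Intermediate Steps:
C(z, Q) = z² + 44*Q
((31 - 35*(-38)) - b(-92, 61)) - C(174, 146) = ((31 - 35*(-38)) - 1*(-24)) - (174² + 44*146) = ((31 + 1330) + 24) - (30276 + 6424) = (1361 + 24) - 1*36700 = 1385 - 36700 = -35315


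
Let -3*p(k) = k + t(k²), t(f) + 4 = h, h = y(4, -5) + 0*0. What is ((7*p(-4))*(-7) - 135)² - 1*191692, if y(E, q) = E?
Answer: -1364027/9 ≈ -1.5156e+5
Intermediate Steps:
h = 4 (h = 4 + 0*0 = 4 + 0 = 4)
t(f) = 0 (t(f) = -4 + 4 = 0)
p(k) = -k/3 (p(k) = -(k + 0)/3 = -k/3)
((7*p(-4))*(-7) - 135)² - 1*191692 = ((7*(-⅓*(-4)))*(-7) - 135)² - 1*191692 = ((7*(4/3))*(-7) - 135)² - 191692 = ((28/3)*(-7) - 135)² - 191692 = (-196/3 - 135)² - 191692 = (-601/3)² - 191692 = 361201/9 - 191692 = -1364027/9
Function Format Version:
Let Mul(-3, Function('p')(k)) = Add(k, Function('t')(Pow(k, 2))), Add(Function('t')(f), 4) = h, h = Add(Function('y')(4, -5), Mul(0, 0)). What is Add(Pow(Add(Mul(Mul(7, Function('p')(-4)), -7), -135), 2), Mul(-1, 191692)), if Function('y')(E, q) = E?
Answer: Rational(-1364027, 9) ≈ -1.5156e+5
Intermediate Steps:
h = 4 (h = Add(4, Mul(0, 0)) = Add(4, 0) = 4)
Function('t')(f) = 0 (Function('t')(f) = Add(-4, 4) = 0)
Function('p')(k) = Mul(Rational(-1, 3), k) (Function('p')(k) = Mul(Rational(-1, 3), Add(k, 0)) = Mul(Rational(-1, 3), k))
Add(Pow(Add(Mul(Mul(7, Function('p')(-4)), -7), -135), 2), Mul(-1, 191692)) = Add(Pow(Add(Mul(Mul(7, Mul(Rational(-1, 3), -4)), -7), -135), 2), Mul(-1, 191692)) = Add(Pow(Add(Mul(Mul(7, Rational(4, 3)), -7), -135), 2), -191692) = Add(Pow(Add(Mul(Rational(28, 3), -7), -135), 2), -191692) = Add(Pow(Add(Rational(-196, 3), -135), 2), -191692) = Add(Pow(Rational(-601, 3), 2), -191692) = Add(Rational(361201, 9), -191692) = Rational(-1364027, 9)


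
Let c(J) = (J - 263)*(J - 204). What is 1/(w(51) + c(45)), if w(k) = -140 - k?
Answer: 1/34471 ≈ 2.9010e-5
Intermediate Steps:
c(J) = (-263 + J)*(-204 + J)
1/(w(51) + c(45)) = 1/((-140 - 1*51) + (53652 + 45² - 467*45)) = 1/((-140 - 51) + (53652 + 2025 - 21015)) = 1/(-191 + 34662) = 1/34471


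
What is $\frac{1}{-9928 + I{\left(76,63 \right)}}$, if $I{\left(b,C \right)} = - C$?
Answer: $- \frac{1}{9991} \approx -0.00010009$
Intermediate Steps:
$\frac{1}{-9928 + I{\left(76,63 \right)}} = \frac{1}{-9928 - 63} = \frac{1}{-9991} = - \frac{1}{9991}$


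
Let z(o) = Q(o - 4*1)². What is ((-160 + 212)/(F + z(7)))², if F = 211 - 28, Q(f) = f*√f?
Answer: 676/11025 ≈ 0.061315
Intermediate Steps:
Q(f) = f^(3/2)
z(o) = (-4 + o)³ (z(o) = ((o - 4*1)^(3/2))² = ((o - 4)^(3/2))² = ((-4 + o)^(3/2))² = (-4 + o)³)
F = 183
((-160 + 212)/(F + z(7)))² = ((-160 + 212)/(183 + (-4 + 7)³))² = (52/(183 + 3³))² = (52/(183 + 27))² = (52/210)² = (52*(1/210))² = (26/105)² = 676/11025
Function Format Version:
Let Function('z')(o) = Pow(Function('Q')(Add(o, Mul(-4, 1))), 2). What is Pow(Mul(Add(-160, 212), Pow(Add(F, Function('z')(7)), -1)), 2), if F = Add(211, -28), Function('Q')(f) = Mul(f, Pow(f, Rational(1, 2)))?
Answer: Rational(676, 11025) ≈ 0.061315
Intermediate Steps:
Function('Q')(f) = Pow(f, Rational(3, 2))
Function('z')(o) = Pow(Add(-4, o), 3) (Function('z')(o) = Pow(Pow(Add(o, Mul(-4, 1)), Rational(3, 2)), 2) = Pow(Pow(Add(o, -4), Rational(3, 2)), 2) = Pow(Pow(Add(-4, o), Rational(3, 2)), 2) = Pow(Add(-4, o), 3))
F = 183
Pow(Mul(Add(-160, 212), Pow(Add(F, Function('z')(7)), -1)), 2) = Pow(Mul(Add(-160, 212), Pow(Add(183, Pow(Add(-4, 7), 3)), -1)), 2) = Pow(Mul(52, Pow(Add(183, Pow(3, 3)), -1)), 2) = Pow(Mul(52, Pow(Add(183, 27), -1)), 2) = Pow(Mul(52, Pow(210, -1)), 2) = Pow(Mul(52, Rational(1, 210)), 2) = Pow(Rational(26, 105), 2) = Rational(676, 11025)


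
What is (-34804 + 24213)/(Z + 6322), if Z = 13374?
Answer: -10591/19696 ≈ -0.53772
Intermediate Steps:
(-34804 + 24213)/(Z + 6322) = (-34804 + 24213)/(13374 + 6322) = -10591/19696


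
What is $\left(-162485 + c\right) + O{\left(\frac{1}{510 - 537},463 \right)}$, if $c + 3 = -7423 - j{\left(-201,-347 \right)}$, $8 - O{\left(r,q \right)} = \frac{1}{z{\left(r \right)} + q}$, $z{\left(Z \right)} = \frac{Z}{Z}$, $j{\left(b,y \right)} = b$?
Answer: $- \frac{78741729}{464} \approx -1.697 \cdot 10^{5}$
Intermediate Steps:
$z{\left(Z \right)} = 1$
$O{\left(r,q \right)} = 8 - \frac{1}{1 + q}$
$c = -7225$ ($c = -3 - 7222 = -7225$)
$\left(-162485 + c\right) + O{\left(\frac{1}{510 - 537},463 \right)} = \left(-162485 - 7225\right) + \frac{7 + 8 \cdot 463}{1 + 463} = -169710 + \frac{7 + 3704}{464} = -169710 + \frac{1}{464} \cdot 3711 = -169710 + \frac{3711}{464} = - \frac{78741729}{464}$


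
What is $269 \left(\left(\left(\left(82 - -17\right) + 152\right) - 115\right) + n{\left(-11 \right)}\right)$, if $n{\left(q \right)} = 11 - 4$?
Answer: $38467$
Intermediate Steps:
$n{\left(q \right)} = 7$ ($n{\left(q \right)} = 11 - 4 = 7$)
$269 \left(\left(\left(\left(82 - -17\right) + 152\right) - 115\right) + n{\left(-11 \right)}\right) = 269 \left(\left(\left(\left(82 - -17\right) + 152\right) - 115\right) + 7\right) = 269 \left(\left(\left(\left(82 + 17\right) + 152\right) - 115\right) + 7\right) = 269 \left(\left(\left(99 + 152\right) - 115\right) + 7\right) = 269 \left(\left(251 - 115\right) + 7\right) = 269 \left(136 + 7\right) = 269 \cdot 143 = 38467$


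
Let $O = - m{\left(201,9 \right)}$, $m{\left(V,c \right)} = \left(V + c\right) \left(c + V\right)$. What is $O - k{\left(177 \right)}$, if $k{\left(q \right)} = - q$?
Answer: $-43923$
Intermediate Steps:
$m{\left(V,c \right)} = \left(V + c\right)^{2}$ ($m{\left(V,c \right)} = \left(V + c\right) \left(V + c\right) = \left(V + c\right)^{2}$)
$O = -44100$ ($O = - \left(201 + 9\right)^{2} = - 210^{2} = \left(-1\right) 44100 = -44100$)
$O - k{\left(177 \right)} = -44100 - \left(-1\right) 177 = -44100 - -177 = -44100 + 177 = -43923$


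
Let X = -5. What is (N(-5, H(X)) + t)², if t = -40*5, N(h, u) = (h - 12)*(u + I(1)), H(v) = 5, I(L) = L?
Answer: 91204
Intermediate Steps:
N(h, u) = (1 + u)*(-12 + h) (N(h, u) = (h - 12)*(u + 1) = (-12 + h)*(1 + u) = (1 + u)*(-12 + h))
t = -200
(N(-5, H(X)) + t)² = ((-12 - 5 - 12*5 - 5*5) - 200)² = ((-12 - 5 - 60 - 25) - 200)² = (-102 - 200)² = (-302)² = 91204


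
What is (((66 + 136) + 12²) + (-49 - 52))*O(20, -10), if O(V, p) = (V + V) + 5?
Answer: 11025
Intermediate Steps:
O(V, p) = 5 + 2*V (O(V, p) = 2*V + 5 = 5 + 2*V)
(((66 + 136) + 12²) + (-49 - 52))*O(20, -10) = (((66 + 136) + 12²) + (-49 - 52))*(5 + 2*20) = ((202 + 144) - 101)*(5 + 40) = (346 - 101)*45 = 245*45 = 11025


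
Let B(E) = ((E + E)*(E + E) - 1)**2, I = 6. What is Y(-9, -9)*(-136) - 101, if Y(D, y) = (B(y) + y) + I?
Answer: -14188437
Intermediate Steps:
B(E) = (-1 + 4*E**2)**2 (B(E) = ((2*E)*(2*E) - 1)**2 = (4*E**2 - 1)**2 = (-1 + 4*E**2)**2)
Y(D, y) = 6 + y + (-1 + 4*y**2)**2 (Y(D, y) = ((-1 + 4*y**2)**2 + y) + 6 = (y + (-1 + 4*y**2)**2) + 6 = 6 + y + (-1 + 4*y**2)**2)
Y(-9, -9)*(-136) - 101 = (6 - 9 + (-1 + 4*(-9)**2)**2)*(-136) - 101 = (6 - 9 + (-1 + 4*81)**2)*(-136) - 101 = (6 - 9 + (-1 + 324)**2)*(-136) - 101 = (6 - 9 + 323**2)*(-136) - 101 = (6 - 9 + 104329)*(-136) - 101 = 104326*(-136) - 101 = -14188336 - 101 = -14188437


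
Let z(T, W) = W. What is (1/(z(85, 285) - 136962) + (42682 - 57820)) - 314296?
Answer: -45026050819/136677 ≈ -3.2943e+5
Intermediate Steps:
(1/(z(85, 285) - 136962) + (42682 - 57820)) - 314296 = (1/(285 - 136962) + (42682 - 57820)) - 314296 = (1/(-136677) - 15138) - 314296 = (-1/136677 - 15138) - 314296 = -2069016427/136677 - 314296 = -45026050819/136677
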